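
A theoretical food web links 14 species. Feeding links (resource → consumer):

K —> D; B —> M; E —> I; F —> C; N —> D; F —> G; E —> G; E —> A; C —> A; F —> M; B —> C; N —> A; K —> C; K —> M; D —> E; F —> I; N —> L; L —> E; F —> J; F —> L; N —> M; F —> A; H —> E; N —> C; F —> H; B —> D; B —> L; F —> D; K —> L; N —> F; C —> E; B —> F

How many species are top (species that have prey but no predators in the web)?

5

Top species (has prey, but nothing eats it): J, M, I, A, G.
Count: 5.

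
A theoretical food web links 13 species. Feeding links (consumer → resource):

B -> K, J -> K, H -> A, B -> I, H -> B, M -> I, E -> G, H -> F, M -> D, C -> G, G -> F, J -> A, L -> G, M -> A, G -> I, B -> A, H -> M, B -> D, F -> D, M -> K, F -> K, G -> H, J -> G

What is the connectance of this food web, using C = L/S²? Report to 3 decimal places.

C = 0.136

The web has S = 13 species and L = 23 feeding links.
C = L / S² = 23 / 169 = 0.1361 ≈ 0.136.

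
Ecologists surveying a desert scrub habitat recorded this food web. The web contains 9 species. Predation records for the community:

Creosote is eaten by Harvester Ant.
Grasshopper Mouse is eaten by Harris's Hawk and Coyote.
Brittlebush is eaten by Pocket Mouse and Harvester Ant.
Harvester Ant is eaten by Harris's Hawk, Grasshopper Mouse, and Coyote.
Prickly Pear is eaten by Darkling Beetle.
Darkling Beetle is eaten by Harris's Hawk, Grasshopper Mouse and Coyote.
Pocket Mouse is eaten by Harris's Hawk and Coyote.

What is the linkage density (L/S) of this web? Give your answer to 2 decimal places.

There are L = 14 links among S = 9 species.
L/S = 14/9 = 1.5556 ≈ 1.56.

L/S = 1.56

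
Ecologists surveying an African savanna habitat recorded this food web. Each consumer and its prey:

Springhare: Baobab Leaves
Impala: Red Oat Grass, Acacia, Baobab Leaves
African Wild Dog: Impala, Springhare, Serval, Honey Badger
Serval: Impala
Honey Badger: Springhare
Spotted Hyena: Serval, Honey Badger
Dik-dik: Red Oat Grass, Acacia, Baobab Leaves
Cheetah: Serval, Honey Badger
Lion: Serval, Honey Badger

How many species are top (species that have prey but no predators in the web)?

5

Top species (has prey, but nothing eats it): Dik-dik, Cheetah, Spotted Hyena, African Wild Dog, Lion.
Count: 5.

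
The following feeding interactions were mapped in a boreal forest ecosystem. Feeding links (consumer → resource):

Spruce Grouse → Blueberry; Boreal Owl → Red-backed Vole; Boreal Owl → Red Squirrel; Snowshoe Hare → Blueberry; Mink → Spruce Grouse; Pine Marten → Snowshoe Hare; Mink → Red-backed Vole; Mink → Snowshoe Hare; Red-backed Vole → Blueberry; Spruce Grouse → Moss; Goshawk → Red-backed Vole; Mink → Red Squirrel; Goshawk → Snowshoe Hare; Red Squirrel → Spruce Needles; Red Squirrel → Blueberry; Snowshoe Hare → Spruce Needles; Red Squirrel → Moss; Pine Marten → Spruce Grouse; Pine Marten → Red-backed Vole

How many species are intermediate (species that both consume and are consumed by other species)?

4

Intermediate species (has both prey and predators): Red Squirrel, Red-backed Vole, Snowshoe Hare, Spruce Grouse.
Count: 4.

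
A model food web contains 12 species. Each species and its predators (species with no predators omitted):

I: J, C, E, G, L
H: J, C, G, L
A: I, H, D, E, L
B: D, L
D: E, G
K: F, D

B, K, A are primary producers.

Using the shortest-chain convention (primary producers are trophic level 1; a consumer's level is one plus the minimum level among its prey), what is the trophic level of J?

Trophic level 3

A is a producer → level 1.
I eats A → level 2.
J eats I → level 3.
No prey of J is below level 2, so 3 is the minimum.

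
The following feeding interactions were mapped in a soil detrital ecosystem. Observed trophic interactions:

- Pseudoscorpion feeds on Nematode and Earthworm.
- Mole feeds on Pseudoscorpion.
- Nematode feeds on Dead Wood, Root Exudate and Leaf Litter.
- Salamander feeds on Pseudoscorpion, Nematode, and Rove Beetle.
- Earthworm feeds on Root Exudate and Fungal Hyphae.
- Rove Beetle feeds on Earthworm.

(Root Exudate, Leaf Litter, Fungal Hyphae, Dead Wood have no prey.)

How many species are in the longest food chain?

4 species

One longest chain: Root Exudate → Nematode → Pseudoscorpion → Mole.
It has 4 species and 3 links.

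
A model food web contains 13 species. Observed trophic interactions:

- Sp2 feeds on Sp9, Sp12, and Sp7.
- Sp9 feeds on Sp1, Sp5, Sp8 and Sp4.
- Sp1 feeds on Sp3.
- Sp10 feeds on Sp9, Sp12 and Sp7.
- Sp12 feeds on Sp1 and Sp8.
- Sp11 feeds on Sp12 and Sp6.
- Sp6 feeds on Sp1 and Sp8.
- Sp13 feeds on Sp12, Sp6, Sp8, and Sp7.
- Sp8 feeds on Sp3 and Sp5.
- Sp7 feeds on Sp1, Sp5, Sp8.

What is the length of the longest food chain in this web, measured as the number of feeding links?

One longest chain: Sp3 → Sp1 → Sp12 → Sp2.
It has 4 species and 3 links.

3 links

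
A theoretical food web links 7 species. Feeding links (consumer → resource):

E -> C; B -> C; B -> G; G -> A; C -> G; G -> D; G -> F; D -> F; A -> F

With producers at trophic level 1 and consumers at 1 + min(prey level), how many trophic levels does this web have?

Producers (level 1): F.
Following each consumer down to its lowest-level prey: F → G → C → E (levels 1 through 4).
All prey of E (C 3) are at level 3 or above, so E is at level 1 + 3 = 4.
Every consumer has at least one prey at level 3 or below, so none exceeds level 4.

4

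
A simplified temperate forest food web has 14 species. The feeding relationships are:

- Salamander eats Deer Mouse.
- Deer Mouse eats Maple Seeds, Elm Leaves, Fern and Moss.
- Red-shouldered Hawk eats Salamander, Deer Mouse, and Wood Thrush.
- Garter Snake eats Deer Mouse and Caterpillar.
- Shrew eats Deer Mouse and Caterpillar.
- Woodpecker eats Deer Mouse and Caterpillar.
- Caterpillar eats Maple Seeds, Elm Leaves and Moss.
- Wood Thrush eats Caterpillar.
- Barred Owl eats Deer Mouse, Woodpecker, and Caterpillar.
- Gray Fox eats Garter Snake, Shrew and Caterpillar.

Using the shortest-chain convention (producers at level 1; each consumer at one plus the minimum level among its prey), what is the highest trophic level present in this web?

Producers (level 1): Maple Seeds, Moss, Fern, Elm Leaves.
Following each consumer down to its lowest-level prey: Maple Seeds → Caterpillar → Garter Snake (levels 1 through 3).
All prey of Garter Snake (Caterpillar 2, Deer Mouse 2) are at level 2 or above, so Garter Snake is at level 1 + 2 = 3.
Every consumer has at least one prey at level 2 or below, so none exceeds level 3.

3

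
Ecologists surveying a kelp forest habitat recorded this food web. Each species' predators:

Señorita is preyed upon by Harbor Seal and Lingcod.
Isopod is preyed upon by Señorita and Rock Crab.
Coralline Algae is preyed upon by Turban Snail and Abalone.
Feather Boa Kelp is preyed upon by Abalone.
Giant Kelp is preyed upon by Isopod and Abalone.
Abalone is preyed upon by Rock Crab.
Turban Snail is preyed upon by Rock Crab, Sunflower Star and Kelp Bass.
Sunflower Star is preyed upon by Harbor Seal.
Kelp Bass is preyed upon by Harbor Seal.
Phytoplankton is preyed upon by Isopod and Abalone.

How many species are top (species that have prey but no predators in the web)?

3

Top species (has prey, but nothing eats it): Rock Crab, Lingcod, Harbor Seal.
Count: 3.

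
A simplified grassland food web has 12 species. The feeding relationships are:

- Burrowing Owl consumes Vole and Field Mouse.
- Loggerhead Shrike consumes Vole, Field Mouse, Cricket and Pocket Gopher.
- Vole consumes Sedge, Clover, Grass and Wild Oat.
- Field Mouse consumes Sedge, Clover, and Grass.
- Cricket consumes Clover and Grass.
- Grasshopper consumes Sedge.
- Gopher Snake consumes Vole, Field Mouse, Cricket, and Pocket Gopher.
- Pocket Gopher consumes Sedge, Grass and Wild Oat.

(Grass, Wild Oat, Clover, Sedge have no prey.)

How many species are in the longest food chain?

3 species

One longest chain: Grass → Cricket → Gopher Snake.
It has 3 species and 2 links.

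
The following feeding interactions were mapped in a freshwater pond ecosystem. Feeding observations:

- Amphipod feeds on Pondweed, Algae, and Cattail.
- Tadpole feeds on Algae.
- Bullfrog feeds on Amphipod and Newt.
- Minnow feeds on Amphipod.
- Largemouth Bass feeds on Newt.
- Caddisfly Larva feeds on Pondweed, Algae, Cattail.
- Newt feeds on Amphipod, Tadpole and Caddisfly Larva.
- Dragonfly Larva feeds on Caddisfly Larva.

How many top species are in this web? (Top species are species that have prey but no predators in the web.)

Top species (has prey, but nothing eats it): Minnow, Dragonfly Larva, Bullfrog, Largemouth Bass.
Count: 4.

4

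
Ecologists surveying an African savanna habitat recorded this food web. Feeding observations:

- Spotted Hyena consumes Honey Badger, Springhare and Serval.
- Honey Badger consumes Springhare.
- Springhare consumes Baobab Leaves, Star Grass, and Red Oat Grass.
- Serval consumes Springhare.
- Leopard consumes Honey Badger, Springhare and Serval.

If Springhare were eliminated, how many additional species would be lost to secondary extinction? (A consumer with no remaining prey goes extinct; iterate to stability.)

4

Remove Springhare.
Round 1: Serval (all prey gone), Honey Badger (all prey gone) → extinct.
Round 2: Leopard (all prey gone), Spotted Hyena (all prey gone) → extinct.
No further losses. Total secondary extinctions: 4.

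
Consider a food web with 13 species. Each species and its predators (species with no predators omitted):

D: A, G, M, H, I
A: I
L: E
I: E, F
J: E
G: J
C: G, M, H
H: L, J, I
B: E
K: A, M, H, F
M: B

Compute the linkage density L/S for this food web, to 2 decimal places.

L/S = 1.77

There are L = 23 links among S = 13 species.
L/S = 23/13 = 1.7692 ≈ 1.77.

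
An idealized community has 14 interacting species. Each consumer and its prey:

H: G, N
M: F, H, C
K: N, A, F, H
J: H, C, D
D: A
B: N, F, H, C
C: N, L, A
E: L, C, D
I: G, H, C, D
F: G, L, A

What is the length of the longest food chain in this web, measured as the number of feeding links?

2 links

One longest chain: G → F → B.
It has 3 species and 2 links.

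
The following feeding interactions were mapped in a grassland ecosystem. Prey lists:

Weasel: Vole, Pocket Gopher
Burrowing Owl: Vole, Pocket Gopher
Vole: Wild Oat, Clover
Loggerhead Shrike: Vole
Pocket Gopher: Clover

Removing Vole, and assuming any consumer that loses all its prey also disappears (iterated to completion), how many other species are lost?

Remove Vole.
Round 1: Loggerhead Shrike (all prey gone) → extinct.
No further losses. Total secondary extinctions: 1.

1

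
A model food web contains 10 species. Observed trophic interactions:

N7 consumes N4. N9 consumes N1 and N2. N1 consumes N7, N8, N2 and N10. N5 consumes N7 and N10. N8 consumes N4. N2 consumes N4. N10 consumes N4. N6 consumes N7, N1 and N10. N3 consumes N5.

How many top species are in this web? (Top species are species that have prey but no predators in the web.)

3

Top species (has prey, but nothing eats it): N9, N6, N3.
Count: 3.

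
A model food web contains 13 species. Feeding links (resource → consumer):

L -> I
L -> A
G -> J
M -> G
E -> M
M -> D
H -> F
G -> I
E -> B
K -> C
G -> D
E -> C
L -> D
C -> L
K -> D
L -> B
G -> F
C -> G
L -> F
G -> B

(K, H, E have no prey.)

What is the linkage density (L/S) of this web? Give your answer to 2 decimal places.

There are L = 20 links among S = 13 species.
L/S = 20/13 = 1.5385 ≈ 1.54.

L/S = 1.54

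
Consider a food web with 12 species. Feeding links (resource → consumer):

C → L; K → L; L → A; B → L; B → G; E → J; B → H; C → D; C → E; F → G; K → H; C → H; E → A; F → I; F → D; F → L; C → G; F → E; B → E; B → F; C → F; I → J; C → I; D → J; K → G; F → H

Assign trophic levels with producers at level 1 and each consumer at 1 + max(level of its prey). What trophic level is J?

C is a producer → level 1.
F eats C (level 1); other prey at levels: B 1 → level 2.
I eats F (level 2); other prey at levels: C 1 → level 3.
J eats I (level 3); other prey at levels: E 3, D 3 → level 4.

Trophic level 4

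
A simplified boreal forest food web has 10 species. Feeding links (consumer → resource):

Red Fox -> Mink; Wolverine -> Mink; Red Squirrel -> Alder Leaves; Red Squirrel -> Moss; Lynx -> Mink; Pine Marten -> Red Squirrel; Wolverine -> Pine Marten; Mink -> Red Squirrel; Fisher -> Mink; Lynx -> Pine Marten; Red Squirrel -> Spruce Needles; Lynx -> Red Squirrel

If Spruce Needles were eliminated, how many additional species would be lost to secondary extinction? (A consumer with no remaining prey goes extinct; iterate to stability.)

Remove Spruce Needles.
Every predator of it retains at least one other prey: Red Squirrel still has Alder Leaves, Moss.
No consumer loses all prey, so no secondary extinctions occur.

0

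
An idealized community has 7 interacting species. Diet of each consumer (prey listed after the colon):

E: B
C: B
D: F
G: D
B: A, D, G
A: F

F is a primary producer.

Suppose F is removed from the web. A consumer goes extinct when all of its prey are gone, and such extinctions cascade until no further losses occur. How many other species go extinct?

6

Remove F.
Round 1: A (all prey gone), D (all prey gone) → extinct.
Round 2: G (all prey gone) → extinct.
Round 3: B (all prey gone) → extinct.
Round 4: E (all prey gone), C (all prey gone) → extinct.
No further losses. Total secondary extinctions: 6.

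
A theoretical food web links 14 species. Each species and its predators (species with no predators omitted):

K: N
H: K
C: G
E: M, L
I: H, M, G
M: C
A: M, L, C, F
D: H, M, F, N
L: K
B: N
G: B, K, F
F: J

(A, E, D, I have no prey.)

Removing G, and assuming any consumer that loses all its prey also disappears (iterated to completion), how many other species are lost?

Remove G.
Round 1: B (all prey gone) → extinct.
No further losses. Total secondary extinctions: 1.

1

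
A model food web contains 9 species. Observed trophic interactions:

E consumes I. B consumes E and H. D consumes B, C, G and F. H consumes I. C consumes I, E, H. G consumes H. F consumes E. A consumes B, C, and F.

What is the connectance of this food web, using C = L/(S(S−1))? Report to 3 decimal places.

C = 0.222

The web has S = 9 species and L = 16 feeding links.
C = L / (S(S−1)) = 16 / 72 = 0.2222 ≈ 0.222.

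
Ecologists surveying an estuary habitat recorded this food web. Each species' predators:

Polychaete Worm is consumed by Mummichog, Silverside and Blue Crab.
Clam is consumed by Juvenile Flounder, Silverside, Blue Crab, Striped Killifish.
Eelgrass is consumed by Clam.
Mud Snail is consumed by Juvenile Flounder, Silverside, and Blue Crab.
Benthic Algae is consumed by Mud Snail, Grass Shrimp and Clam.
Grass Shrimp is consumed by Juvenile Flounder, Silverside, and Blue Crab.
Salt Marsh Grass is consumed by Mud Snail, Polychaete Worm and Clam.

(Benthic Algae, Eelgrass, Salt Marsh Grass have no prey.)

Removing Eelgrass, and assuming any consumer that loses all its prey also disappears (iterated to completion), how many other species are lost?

Remove Eelgrass.
Every predator of it retains at least one other prey: Clam still has Benthic Algae, Salt Marsh Grass.
No consumer loses all prey, so no secondary extinctions occur.

0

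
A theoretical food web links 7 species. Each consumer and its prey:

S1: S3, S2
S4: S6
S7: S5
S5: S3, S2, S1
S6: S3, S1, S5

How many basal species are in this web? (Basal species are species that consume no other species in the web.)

2

Basal species (no prey listed): S3, S2.
Count: 2.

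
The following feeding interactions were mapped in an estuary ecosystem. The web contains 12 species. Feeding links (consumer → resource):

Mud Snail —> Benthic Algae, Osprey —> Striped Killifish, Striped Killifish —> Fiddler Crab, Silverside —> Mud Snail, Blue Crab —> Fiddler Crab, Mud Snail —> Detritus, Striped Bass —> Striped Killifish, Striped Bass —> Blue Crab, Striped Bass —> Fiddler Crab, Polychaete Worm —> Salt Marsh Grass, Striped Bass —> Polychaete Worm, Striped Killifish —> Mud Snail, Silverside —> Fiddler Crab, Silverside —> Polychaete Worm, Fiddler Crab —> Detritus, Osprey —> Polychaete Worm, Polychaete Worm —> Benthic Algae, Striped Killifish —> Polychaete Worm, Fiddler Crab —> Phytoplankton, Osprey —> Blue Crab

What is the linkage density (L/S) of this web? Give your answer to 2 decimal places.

There are L = 20 links among S = 12 species.
L/S = 20/12 = 1.6667 ≈ 1.67.

L/S = 1.67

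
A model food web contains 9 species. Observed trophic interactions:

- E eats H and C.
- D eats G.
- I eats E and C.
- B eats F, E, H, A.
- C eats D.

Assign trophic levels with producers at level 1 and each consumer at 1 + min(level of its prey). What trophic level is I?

H is a producer → level 1.
E eats H → level 2.
I eats E → level 3.
No prey of I is below level 2, so 3 is the minimum.

Trophic level 3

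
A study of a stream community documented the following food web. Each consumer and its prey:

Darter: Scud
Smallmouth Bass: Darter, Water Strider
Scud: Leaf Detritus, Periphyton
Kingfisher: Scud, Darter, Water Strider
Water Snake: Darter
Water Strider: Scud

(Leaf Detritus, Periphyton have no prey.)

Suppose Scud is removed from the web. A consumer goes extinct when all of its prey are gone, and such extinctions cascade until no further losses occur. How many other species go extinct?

5

Remove Scud.
Round 1: Darter (all prey gone), Water Strider (all prey gone) → extinct.
Round 2: Water Snake (all prey gone), Kingfisher (all prey gone), Smallmouth Bass (all prey gone) → extinct.
No further losses. Total secondary extinctions: 5.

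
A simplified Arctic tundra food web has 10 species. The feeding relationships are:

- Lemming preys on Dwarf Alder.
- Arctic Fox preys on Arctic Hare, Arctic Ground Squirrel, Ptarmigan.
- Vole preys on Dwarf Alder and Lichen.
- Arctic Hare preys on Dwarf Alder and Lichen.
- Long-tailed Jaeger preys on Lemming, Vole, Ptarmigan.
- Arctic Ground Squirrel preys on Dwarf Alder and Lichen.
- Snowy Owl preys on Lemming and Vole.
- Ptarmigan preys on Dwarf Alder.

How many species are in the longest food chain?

One longest chain: Lichen → Arctic Hare → Arctic Fox.
It has 3 species and 2 links.

3 species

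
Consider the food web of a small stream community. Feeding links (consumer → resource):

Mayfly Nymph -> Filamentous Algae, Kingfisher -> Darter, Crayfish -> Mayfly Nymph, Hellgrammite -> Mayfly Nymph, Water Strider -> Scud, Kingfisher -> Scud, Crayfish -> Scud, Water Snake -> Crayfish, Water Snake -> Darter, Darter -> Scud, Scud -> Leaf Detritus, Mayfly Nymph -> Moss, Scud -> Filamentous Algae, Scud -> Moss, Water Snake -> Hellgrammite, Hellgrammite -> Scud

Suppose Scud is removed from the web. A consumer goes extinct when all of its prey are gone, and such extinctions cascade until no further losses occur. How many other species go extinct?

Remove Scud.
Round 1: Water Strider (all prey gone), Darter (all prey gone) → extinct.
Round 2: Kingfisher (all prey gone) → extinct.
No further losses. Total secondary extinctions: 3.

3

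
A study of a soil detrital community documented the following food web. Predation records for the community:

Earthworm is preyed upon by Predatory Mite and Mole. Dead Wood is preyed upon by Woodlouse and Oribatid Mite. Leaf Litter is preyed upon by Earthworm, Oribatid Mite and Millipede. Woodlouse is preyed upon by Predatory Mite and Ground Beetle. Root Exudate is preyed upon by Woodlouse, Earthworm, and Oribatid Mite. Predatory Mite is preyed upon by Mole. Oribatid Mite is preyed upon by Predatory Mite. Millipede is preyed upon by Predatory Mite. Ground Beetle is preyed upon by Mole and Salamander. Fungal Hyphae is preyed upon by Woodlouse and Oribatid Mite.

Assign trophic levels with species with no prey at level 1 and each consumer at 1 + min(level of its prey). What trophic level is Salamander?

Trophic level 4

Dead Wood has no prey (basal) → level 1.
Woodlouse eats Dead Wood → level 2.
Ground Beetle eats Woodlouse → level 3.
Salamander eats Ground Beetle → level 4.
No prey of Salamander is below level 3, so 4 is the minimum.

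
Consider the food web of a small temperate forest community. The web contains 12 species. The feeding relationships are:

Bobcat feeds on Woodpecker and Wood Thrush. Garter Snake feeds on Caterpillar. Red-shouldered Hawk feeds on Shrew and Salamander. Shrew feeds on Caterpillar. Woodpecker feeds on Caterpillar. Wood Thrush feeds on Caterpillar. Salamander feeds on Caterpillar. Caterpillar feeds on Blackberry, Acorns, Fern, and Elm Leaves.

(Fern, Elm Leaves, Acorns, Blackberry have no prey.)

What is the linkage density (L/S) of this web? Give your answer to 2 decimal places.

L/S = 1.08

There are L = 13 links among S = 12 species.
L/S = 13/12 = 1.0833 ≈ 1.08.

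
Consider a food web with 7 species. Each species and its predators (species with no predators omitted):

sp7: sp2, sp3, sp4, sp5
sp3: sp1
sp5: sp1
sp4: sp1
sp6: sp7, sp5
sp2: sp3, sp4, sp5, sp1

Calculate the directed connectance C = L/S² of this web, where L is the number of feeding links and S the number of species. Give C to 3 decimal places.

The web has S = 7 species and L = 13 feeding links.
C = L / S² = 13 / 49 = 0.2653 ≈ 0.265.

C = 0.265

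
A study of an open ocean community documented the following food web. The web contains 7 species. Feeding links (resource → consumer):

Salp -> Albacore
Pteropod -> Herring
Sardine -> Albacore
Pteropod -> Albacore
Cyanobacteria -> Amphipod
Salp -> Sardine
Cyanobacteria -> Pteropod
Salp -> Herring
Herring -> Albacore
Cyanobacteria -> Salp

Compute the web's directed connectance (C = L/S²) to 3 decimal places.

C = 0.204

The web has S = 7 species and L = 10 feeding links.
C = L / S² = 10 / 49 = 0.2041 ≈ 0.204.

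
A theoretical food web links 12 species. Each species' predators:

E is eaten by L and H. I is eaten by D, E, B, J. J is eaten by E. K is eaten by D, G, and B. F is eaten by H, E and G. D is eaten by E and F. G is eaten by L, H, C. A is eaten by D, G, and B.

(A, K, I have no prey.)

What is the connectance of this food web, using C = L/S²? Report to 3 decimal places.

C = 0.146

The web has S = 12 species and L = 21 feeding links.
C = L / S² = 21 / 144 = 0.1458 ≈ 0.146.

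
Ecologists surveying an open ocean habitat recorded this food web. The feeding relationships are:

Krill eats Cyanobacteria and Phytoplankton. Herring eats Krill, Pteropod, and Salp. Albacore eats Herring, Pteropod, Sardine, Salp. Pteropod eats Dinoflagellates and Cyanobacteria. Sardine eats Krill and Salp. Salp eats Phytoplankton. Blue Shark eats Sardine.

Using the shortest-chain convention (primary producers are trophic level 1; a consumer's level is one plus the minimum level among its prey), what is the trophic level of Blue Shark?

Phytoplankton is a producer → level 1.
Salp eats Phytoplankton → level 2.
Sardine eats Salp → level 3.
Blue Shark eats Sardine → level 4.
No prey of Blue Shark is below level 3, so 4 is the minimum.

Trophic level 4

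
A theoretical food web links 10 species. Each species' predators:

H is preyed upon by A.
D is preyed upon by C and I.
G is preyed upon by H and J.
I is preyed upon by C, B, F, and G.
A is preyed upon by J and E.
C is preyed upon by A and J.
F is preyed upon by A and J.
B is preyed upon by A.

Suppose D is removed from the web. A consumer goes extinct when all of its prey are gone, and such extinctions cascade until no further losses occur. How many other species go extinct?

9

Remove D.
Round 1: I (all prey gone) → extinct.
Round 2: C (all prey gone), F (all prey gone), G (all prey gone), B (all prey gone) → extinct.
Round 3: H (all prey gone) → extinct.
Round 4: A (all prey gone) → extinct.
Round 5: J (all prey gone), E (all prey gone) → extinct.
No further losses. Total secondary extinctions: 9.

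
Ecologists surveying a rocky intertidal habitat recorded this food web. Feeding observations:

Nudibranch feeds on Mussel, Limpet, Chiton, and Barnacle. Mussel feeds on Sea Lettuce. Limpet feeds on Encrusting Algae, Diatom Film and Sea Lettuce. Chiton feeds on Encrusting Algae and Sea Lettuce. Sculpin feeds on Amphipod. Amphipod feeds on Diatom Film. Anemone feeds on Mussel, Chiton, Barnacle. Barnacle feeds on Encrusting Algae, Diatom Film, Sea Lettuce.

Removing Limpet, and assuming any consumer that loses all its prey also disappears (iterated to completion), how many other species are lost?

0

Remove Limpet.
Every predator of it retains at least one other prey: Nudibranch still has Chiton, Mussel, Barnacle.
No consumer loses all prey, so no secondary extinctions occur.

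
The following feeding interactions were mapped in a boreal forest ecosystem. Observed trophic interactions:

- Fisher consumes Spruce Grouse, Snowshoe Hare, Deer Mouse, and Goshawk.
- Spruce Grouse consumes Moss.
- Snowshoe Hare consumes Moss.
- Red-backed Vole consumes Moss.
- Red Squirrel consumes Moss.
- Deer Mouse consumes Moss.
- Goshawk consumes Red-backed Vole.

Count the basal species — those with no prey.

Basal species (no prey listed): Moss.
Count: 1.

1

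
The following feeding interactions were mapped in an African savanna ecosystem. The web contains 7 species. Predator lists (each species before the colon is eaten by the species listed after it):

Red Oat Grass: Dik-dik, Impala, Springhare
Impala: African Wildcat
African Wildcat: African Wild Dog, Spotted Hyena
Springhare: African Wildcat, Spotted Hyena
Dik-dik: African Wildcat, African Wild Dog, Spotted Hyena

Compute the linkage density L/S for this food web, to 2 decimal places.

There are L = 11 links among S = 7 species.
L/S = 11/7 = 1.5714 ≈ 1.57.

L/S = 1.57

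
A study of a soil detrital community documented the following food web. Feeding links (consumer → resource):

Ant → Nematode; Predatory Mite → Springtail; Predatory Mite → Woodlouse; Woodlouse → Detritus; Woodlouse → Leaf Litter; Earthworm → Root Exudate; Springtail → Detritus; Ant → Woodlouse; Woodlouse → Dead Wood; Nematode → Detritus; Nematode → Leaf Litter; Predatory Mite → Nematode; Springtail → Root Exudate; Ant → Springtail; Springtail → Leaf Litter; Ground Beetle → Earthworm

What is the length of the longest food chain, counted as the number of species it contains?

3 species

One longest chain: Dead Wood → Woodlouse → Predatory Mite.
It has 3 species and 2 links.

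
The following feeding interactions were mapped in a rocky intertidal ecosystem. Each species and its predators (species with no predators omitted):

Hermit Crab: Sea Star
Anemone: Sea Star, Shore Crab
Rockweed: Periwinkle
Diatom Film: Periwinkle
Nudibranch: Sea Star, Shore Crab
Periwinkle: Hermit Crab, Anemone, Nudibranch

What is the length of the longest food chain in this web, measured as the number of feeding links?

One longest chain: Diatom Film → Periwinkle → Hermit Crab → Sea Star.
It has 4 species and 3 links.

3 links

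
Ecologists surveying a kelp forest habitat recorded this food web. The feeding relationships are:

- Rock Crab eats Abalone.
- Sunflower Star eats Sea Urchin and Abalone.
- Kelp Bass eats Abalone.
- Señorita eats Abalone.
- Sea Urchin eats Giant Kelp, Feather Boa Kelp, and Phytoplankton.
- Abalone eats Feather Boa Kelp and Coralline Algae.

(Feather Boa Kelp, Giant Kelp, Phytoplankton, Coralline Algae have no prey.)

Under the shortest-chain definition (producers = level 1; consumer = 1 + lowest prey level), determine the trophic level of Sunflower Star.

Trophic level 3

Feather Boa Kelp is a producer → level 1.
Abalone eats Feather Boa Kelp → level 2.
Sunflower Star eats Abalone → level 3.
No prey of Sunflower Star is below level 2, so 3 is the minimum.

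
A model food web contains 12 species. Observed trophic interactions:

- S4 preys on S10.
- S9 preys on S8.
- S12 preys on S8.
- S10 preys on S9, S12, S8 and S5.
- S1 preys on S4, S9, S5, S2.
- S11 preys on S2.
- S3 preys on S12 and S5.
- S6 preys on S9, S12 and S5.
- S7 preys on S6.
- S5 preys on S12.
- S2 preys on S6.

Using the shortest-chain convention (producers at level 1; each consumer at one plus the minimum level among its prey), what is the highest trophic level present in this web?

5

Producers (level 1): S8.
Following each consumer down to its lowest-level prey: S8 → S9 → S6 → S2 → S11 (levels 1 through 5).
All prey of S11 (S2 4) are at level 4 or above, so S11 is at level 1 + 4 = 5.
Every consumer has at least one prey at level 4 or below, so none exceeds level 5.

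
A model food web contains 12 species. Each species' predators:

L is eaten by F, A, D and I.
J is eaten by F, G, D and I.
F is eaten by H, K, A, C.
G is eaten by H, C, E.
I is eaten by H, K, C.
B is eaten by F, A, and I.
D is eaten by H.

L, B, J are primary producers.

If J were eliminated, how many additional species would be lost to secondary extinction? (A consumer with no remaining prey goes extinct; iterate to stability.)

Remove J.
Round 1: G (all prey gone) → extinct.
Round 2: E (all prey gone) → extinct.
No further losses. Total secondary extinctions: 2.

2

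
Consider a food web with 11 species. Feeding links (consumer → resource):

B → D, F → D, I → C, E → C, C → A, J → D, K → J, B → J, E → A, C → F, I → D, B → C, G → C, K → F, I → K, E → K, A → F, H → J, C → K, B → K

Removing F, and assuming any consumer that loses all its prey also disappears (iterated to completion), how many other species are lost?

Remove F.
Round 1: A (all prey gone) → extinct.
No further losses. Total secondary extinctions: 1.

1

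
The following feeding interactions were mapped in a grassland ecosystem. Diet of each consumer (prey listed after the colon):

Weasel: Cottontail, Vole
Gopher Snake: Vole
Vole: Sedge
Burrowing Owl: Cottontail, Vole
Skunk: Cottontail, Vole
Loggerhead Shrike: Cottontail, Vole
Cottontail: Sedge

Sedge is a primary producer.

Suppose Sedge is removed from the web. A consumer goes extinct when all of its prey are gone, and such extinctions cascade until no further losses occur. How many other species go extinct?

Remove Sedge.
Round 1: Cottontail (all prey gone), Vole (all prey gone) → extinct.
Round 2: Skunk (all prey gone), Gopher Snake (all prey gone), Weasel (all prey gone), Loggerhead Shrike (all prey gone), Burrowing Owl (all prey gone) → extinct.
No further losses. Total secondary extinctions: 7.

7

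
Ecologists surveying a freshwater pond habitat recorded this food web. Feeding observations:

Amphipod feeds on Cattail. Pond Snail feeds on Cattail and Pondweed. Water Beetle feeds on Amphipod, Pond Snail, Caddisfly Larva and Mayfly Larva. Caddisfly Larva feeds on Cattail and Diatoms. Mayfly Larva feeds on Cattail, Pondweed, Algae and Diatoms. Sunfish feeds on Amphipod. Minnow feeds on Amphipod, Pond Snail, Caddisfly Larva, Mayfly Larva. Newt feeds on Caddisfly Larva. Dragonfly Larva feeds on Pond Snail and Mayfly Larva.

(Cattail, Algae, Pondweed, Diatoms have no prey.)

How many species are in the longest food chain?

3 species

One longest chain: Cattail → Caddisfly Larva → Water Beetle.
It has 3 species and 2 links.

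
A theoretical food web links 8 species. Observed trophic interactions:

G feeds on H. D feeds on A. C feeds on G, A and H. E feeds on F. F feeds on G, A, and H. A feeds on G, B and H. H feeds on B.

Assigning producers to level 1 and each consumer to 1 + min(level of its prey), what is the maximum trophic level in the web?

4

Producers (level 1): B.
Following each consumer down to its lowest-level prey: B → H → F → E (levels 1 through 4).
All prey of E (F 3) are at level 3 or above, so E is at level 1 + 3 = 4.
Every consumer has at least one prey at level 3 or below, so none exceeds level 4.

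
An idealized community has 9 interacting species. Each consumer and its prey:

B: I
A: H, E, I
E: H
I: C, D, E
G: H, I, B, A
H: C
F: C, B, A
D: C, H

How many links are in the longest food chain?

5 links

One longest chain: C → H → D → I → B → G.
It has 6 species and 5 links.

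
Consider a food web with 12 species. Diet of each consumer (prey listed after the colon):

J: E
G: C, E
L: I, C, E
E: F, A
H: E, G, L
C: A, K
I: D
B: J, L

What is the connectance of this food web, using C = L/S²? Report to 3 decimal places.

C = 0.111

The web has S = 12 species and L = 16 feeding links.
C = L / S² = 16 / 144 = 0.1111 ≈ 0.111.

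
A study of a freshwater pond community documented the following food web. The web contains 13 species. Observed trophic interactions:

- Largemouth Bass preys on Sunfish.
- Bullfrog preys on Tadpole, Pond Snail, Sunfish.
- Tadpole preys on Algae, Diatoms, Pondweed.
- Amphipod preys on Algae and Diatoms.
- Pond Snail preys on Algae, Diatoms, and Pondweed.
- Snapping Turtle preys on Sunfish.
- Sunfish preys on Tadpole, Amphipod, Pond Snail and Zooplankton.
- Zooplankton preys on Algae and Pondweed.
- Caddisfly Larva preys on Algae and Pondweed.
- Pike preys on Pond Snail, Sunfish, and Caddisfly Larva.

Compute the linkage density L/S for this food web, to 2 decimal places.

L/S = 1.85

There are L = 24 links among S = 13 species.
L/S = 24/13 = 1.8462 ≈ 1.85.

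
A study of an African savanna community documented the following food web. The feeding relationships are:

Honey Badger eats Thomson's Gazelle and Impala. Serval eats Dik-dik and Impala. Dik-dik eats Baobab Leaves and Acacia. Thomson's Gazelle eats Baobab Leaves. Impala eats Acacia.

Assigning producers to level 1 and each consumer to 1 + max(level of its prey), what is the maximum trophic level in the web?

Producers (level 1): Acacia, Baobab Leaves.
Acacia → Impala → Serval gives Serval level 3.
No species has a prey at level 3, so no species reaches level 4.

3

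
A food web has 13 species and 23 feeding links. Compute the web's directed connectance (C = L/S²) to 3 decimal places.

The web has S = 13 species and L = 23 feeding links.
C = L / S² = 23 / 169 = 0.1361 ≈ 0.136.

C = 0.136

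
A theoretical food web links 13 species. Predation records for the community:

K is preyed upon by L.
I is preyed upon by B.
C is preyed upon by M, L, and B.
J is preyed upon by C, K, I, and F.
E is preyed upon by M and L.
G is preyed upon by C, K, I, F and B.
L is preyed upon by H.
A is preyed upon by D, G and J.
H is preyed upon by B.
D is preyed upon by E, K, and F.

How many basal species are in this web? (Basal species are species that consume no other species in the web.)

Basal species (no prey listed): A.
Count: 1.

1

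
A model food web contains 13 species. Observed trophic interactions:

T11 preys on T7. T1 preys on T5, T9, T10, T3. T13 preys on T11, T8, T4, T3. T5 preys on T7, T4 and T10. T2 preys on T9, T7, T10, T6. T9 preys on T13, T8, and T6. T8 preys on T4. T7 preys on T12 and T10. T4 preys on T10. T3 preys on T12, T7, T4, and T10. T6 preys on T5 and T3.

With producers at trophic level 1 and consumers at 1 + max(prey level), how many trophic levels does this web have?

Producers (level 1): T10, T12.
T10 → T7 → T3 → T13 → T9 → T2 gives T2 level 6.
No species has a prey at level 6, so no species reaches level 7.

6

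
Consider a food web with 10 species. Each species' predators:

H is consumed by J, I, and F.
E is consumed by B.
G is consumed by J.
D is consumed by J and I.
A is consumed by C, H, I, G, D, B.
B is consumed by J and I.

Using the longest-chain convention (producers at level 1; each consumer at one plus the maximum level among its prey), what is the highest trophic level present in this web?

3

Producers (level 1): E, A.
E → B → I gives I level 3.
No species has a prey at level 3, so no species reaches level 4.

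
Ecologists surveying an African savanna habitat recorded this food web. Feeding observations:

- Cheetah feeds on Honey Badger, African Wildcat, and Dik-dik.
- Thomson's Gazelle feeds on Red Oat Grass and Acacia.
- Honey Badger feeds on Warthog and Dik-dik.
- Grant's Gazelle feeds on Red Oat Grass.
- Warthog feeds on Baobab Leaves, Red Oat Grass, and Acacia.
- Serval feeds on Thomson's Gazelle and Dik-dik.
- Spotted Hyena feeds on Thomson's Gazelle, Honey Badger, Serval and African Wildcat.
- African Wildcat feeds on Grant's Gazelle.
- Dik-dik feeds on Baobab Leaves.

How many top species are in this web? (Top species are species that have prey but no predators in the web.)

2

Top species (has prey, but nothing eats it): Spotted Hyena, Cheetah.
Count: 2.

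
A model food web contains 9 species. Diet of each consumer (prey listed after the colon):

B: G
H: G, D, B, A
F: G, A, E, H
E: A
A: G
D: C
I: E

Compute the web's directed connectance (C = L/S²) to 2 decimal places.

C = 0.16

The web has S = 9 species and L = 13 feeding links.
C = L / S² = 13 / 81 = 0.1605 ≈ 0.16.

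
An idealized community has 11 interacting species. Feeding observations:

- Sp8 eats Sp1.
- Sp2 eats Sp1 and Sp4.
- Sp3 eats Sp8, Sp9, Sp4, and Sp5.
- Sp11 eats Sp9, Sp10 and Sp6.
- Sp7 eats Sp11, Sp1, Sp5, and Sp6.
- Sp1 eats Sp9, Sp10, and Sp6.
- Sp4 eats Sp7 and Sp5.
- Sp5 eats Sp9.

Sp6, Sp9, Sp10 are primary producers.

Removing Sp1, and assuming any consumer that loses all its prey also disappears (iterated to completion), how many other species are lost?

1

Remove Sp1.
Round 1: Sp8 (all prey gone) → extinct.
No further losses. Total secondary extinctions: 1.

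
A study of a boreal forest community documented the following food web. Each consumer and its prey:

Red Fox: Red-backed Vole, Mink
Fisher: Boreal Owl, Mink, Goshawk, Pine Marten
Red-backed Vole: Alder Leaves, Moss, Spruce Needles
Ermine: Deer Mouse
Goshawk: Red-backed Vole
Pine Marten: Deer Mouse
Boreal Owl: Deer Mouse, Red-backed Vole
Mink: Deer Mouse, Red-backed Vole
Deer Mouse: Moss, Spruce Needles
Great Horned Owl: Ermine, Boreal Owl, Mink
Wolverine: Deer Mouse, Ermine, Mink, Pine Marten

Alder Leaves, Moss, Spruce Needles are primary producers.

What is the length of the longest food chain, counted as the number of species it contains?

One longest chain: Moss → Deer Mouse → Ermine → Great Horned Owl.
It has 4 species and 3 links.

4 species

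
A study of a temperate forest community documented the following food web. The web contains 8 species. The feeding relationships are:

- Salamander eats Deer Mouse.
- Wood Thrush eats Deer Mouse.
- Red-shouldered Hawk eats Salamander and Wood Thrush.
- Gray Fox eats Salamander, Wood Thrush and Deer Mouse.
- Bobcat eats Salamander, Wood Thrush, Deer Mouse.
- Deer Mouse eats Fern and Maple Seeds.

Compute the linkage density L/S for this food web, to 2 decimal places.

L/S = 1.50

There are L = 12 links among S = 8 species.
L/S = 12/8 = 1.5000 ≈ 1.50.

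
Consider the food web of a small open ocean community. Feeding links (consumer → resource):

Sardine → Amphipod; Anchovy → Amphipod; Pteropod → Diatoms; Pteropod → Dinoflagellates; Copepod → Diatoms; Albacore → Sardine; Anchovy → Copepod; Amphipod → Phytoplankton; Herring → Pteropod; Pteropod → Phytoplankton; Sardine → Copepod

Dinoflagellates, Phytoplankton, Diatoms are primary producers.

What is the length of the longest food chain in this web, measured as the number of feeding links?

One longest chain: Phytoplankton → Amphipod → Sardine → Albacore.
It has 4 species and 3 links.

3 links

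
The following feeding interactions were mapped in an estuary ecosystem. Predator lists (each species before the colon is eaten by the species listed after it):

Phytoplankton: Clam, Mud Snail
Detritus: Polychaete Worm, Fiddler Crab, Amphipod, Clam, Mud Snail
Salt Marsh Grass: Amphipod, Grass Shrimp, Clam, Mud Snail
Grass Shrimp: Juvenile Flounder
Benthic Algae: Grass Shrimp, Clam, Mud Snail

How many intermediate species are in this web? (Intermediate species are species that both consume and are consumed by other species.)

Intermediate species (has both prey and predators): Grass Shrimp.
Count: 1.

1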